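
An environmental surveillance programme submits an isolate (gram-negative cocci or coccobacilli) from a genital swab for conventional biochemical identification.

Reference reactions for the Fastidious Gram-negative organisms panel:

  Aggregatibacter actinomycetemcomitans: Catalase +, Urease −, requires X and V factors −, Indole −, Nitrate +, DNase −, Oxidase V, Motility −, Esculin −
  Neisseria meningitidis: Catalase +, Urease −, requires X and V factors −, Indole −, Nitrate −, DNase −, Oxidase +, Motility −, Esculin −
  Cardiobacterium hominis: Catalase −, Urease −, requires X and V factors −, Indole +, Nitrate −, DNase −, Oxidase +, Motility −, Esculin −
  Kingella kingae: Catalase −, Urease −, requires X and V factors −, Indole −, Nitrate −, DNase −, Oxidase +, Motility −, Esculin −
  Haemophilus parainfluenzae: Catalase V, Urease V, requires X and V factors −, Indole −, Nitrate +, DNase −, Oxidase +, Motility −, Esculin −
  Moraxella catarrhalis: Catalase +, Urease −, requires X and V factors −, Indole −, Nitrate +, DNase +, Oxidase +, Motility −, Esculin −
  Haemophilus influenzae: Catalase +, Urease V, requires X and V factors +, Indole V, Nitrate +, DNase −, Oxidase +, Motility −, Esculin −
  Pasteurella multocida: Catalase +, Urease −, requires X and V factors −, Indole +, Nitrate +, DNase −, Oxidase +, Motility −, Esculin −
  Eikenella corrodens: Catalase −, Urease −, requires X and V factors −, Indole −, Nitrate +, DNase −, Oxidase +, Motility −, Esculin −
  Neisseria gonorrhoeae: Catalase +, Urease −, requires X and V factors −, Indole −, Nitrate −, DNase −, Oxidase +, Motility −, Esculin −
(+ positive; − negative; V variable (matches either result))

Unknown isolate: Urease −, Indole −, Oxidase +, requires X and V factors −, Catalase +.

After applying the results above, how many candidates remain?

5

Indole −: excludes Cardiobacterium hominis, Pasteurella multocida — 8 left.
Oxidase +: all 8 remaining candidates are consistent.
Urease −: all 8 remaining candidates are consistent.
Catalase +: excludes Kingella kingae, Eikenella corrodens — 6 left.
requires X and V factors −: excludes Haemophilus influenzae — 5 left.
Still consistent: Aggregatibacter actinomycetemcomitans, Haemophilus parainfluenzae, Moraxella catarrhalis, Neisseria gonorrhoeae, Neisseria meningitidis.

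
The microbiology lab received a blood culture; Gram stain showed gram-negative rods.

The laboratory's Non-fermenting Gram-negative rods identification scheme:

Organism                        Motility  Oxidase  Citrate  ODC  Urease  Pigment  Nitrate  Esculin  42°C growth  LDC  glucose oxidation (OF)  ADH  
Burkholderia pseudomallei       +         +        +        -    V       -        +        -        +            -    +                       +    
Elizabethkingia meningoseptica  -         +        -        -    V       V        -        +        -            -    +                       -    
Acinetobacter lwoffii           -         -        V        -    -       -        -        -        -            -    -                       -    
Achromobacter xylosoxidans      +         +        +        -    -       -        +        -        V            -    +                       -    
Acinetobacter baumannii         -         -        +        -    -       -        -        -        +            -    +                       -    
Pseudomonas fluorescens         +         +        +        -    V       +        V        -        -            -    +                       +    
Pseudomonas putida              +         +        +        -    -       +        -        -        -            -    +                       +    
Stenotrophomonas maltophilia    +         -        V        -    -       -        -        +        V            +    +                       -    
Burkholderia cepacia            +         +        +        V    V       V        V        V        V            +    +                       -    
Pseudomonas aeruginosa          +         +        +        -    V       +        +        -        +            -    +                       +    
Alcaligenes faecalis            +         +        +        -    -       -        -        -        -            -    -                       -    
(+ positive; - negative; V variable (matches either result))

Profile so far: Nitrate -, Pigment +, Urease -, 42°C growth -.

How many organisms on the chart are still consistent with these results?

42°C growth -: excludes Burkholderia pseudomallei, Acinetobacter baumannii, Pseudomonas aeruginosa — 8 left.
Urease -: all 8 remaining candidates are consistent.
Nitrate -: excludes Achromobacter xylosoxidans — 7 left.
Pigment +: excludes Acinetobacter lwoffii, Stenotrophomonas maltophilia, Alcaligenes faecalis — 4 left.
Still consistent: Burkholderia cepacia, Elizabethkingia meningoseptica, Pseudomonas fluorescens, Pseudomonas putida.

4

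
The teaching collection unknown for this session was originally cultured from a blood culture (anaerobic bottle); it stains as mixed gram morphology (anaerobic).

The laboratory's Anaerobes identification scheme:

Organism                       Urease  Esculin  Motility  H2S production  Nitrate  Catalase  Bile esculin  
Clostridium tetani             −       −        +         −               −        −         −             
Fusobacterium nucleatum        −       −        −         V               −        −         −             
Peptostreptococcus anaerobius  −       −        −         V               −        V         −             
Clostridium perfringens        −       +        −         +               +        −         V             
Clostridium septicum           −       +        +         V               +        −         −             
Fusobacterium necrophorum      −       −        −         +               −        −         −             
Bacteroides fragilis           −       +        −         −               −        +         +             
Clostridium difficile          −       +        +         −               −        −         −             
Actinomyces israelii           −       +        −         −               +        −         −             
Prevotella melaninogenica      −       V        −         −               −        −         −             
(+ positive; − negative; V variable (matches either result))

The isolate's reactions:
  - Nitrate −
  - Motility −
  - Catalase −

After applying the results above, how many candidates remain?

Nitrate −: excludes Clostridium perfringens, Clostridium septicum, Actinomyces israelii — 7 left.
Catalase −: excludes Bacteroides fragilis — 6 left.
Motility −: excludes Clostridium tetani, Clostridium difficile — 4 left.
Still consistent: Fusobacterium necrophorum, Fusobacterium nucleatum, Peptostreptococcus anaerobius, Prevotella melaninogenica.

4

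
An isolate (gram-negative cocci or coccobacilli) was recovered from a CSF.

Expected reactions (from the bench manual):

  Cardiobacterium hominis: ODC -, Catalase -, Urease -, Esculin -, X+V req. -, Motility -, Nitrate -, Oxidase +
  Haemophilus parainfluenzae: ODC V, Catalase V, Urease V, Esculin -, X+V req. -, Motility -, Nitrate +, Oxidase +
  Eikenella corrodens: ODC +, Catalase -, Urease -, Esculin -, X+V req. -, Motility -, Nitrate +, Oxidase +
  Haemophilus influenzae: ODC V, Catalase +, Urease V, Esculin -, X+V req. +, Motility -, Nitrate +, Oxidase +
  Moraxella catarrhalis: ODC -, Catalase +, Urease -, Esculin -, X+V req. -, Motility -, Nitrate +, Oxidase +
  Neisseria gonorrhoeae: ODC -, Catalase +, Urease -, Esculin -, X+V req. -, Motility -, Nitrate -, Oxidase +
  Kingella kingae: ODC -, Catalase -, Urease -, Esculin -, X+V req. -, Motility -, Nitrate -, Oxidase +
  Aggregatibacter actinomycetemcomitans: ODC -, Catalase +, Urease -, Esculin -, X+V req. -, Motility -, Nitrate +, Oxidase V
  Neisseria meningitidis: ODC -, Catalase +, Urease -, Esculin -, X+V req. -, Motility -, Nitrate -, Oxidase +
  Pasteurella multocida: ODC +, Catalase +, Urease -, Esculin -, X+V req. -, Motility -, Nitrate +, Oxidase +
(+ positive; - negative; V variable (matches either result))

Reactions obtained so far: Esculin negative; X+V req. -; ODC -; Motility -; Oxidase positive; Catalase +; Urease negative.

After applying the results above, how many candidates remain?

ODC -: excludes Eikenella corrodens, Pasteurella multocida — 8 left.
Oxidase +: all 8 remaining candidates are consistent.
Motility -: all 8 remaining candidates are consistent.
Urease -: all 8 remaining candidates are consistent.
Esculin -: all 8 remaining candidates are consistent.
X+V req. -: excludes Haemophilus influenzae — 7 left.
Catalase +: excludes Cardiobacterium hominis, Kingella kingae — 5 left.
Still consistent: Aggregatibacter actinomycetemcomitans, Haemophilus parainfluenzae, Moraxella catarrhalis, Neisseria gonorrhoeae, Neisseria meningitidis.

5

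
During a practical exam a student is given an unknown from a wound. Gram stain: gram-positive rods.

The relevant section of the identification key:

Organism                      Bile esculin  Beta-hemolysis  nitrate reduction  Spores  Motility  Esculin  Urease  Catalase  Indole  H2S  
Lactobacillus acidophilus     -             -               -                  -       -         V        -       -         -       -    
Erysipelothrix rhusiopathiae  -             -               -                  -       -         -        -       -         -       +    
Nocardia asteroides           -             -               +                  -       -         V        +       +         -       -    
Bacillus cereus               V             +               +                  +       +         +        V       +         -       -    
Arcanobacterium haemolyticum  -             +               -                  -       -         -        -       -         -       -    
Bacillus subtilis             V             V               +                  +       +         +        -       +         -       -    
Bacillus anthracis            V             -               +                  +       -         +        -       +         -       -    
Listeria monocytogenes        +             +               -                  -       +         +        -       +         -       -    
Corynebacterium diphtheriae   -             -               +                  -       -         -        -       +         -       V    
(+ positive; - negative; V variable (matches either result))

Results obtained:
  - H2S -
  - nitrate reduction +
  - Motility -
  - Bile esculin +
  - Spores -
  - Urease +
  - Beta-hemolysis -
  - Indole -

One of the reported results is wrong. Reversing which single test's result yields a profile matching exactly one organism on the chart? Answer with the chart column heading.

As reported, no row in the chart matches all 8 reactions.
Reversing Indole → still no organism matches.
Reversing Urease → still no organism matches.
Reversing Bile esculin (to -) → unique match: Nocardia asteroides.
Reversing Motility → still no organism matches.
Reversing Spores → still no organism matches.
Reversing nitrate reduction → still no organism matches.
Reversing Beta-hemolysis → still no organism matches.
Reversing H2S → still no organism matches.

Bile esculin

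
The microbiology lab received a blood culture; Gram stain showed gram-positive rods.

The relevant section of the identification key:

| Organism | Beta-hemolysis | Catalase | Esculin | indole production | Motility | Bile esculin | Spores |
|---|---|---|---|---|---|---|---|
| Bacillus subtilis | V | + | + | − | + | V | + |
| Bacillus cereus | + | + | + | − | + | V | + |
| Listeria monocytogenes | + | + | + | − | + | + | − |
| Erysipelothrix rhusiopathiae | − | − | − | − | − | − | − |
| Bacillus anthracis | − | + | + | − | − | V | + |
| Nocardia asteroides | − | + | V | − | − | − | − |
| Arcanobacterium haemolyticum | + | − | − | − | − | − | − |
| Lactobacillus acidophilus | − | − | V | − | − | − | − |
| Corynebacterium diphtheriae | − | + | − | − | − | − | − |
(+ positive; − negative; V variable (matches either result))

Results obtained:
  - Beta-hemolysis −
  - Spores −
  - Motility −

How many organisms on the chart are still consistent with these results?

Motility −: excludes Bacillus subtilis, Bacillus cereus, Listeria monocytogenes — 6 left.
Beta-hemolysis −: excludes Arcanobacterium haemolyticum — 5 left.
Spores −: excludes Bacillus anthracis — 4 left.
Still consistent: Corynebacterium diphtheriae, Erysipelothrix rhusiopathiae, Lactobacillus acidophilus, Nocardia asteroides.

4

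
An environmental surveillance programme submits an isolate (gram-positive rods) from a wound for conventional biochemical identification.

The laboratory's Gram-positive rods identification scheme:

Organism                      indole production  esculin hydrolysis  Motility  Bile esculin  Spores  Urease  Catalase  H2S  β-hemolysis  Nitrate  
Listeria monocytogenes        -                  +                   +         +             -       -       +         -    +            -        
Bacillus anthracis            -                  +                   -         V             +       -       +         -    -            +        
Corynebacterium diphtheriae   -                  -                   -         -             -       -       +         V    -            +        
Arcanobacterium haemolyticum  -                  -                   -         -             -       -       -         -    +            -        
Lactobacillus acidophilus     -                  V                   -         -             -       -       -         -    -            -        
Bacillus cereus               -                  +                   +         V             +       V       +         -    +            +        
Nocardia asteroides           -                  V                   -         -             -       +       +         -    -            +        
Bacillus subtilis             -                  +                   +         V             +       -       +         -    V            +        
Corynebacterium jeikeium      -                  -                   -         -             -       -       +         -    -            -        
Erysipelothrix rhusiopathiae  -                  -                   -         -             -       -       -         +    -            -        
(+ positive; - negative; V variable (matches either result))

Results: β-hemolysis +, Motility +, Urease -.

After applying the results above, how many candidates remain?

Motility +: excludes 7 organisms — 3 left.
Urease -: all 3 remaining candidates are consistent.
β-hemolysis +: all 3 remaining candidates are consistent.
Still consistent: Bacillus cereus, Bacillus subtilis, Listeria monocytogenes.

3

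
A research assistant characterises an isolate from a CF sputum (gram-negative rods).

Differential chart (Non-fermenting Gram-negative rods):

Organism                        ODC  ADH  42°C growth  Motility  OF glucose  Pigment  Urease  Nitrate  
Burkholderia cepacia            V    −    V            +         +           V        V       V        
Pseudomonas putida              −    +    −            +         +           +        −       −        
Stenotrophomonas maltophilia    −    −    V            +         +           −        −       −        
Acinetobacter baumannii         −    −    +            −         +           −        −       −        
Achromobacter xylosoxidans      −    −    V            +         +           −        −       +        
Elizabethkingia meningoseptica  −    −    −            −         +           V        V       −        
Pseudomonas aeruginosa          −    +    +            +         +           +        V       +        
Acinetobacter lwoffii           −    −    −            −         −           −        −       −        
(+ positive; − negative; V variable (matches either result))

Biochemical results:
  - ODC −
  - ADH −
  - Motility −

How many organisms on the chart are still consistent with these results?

ADH −: excludes Pseudomonas putida, Pseudomonas aeruginosa — 6 left.
ODC −: all 6 remaining candidates are consistent.
Motility −: excludes Burkholderia cepacia, Stenotrophomonas maltophilia, Achromobacter xylosoxidans — 3 left.
Still consistent: Acinetobacter baumannii, Acinetobacter lwoffii, Elizabethkingia meningoseptica.

3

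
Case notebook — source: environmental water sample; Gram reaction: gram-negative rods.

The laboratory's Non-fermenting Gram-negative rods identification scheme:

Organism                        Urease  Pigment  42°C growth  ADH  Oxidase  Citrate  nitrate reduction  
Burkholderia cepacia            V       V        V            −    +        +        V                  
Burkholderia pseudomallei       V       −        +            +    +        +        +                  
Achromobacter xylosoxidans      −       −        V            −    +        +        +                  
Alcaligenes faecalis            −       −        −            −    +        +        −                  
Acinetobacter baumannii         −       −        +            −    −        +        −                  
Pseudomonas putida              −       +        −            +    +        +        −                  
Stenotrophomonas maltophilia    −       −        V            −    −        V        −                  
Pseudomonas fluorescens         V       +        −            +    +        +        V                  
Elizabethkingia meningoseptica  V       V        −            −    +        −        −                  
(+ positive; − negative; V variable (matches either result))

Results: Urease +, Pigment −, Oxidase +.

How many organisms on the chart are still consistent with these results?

Oxidase +: excludes Acinetobacter baumannii, Stenotrophomonas maltophilia — 7 left.
Urease +: excludes Achromobacter xylosoxidans, Alcaligenes faecalis, Pseudomonas putida — 4 left.
Pigment −: excludes Pseudomonas fluorescens — 3 left.
Still consistent: Burkholderia cepacia, Burkholderia pseudomallei, Elizabethkingia meningoseptica.

3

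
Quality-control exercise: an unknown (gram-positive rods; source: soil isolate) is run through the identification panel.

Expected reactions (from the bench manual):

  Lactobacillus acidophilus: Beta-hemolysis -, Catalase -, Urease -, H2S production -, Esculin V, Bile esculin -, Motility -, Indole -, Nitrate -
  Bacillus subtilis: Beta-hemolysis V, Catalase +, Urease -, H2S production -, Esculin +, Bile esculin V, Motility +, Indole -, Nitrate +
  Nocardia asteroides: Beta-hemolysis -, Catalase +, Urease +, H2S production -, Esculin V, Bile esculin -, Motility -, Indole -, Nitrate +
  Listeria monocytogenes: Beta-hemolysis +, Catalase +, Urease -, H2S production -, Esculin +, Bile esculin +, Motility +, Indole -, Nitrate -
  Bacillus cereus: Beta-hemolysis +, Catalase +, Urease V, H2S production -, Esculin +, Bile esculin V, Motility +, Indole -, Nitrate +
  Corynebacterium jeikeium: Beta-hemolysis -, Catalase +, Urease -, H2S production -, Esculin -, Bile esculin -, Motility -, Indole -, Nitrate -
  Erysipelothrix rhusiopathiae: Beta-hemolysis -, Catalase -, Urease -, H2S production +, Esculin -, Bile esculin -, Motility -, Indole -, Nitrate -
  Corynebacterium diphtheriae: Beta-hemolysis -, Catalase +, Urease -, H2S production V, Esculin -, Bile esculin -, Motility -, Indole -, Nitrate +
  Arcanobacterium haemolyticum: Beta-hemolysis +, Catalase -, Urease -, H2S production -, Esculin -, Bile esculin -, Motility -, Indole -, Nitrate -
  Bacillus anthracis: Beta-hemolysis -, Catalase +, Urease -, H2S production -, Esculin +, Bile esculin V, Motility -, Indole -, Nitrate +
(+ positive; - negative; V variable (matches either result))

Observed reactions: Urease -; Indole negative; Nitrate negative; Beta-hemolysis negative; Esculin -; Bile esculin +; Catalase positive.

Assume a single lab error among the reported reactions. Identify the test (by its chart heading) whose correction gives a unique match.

Bile esculin

As reported, no row in the chart matches all 7 reactions.
Reversing Indole → still no organism matches.
Reversing Catalase → still no organism matches.
Reversing Esculin → still no organism matches.
Reversing Beta-hemolysis → still no organism matches.
Reversing Bile esculin (to -) → unique match: Corynebacterium jeikeium.
Reversing Urease → still no organism matches.
Reversing Nitrate → still no organism matches.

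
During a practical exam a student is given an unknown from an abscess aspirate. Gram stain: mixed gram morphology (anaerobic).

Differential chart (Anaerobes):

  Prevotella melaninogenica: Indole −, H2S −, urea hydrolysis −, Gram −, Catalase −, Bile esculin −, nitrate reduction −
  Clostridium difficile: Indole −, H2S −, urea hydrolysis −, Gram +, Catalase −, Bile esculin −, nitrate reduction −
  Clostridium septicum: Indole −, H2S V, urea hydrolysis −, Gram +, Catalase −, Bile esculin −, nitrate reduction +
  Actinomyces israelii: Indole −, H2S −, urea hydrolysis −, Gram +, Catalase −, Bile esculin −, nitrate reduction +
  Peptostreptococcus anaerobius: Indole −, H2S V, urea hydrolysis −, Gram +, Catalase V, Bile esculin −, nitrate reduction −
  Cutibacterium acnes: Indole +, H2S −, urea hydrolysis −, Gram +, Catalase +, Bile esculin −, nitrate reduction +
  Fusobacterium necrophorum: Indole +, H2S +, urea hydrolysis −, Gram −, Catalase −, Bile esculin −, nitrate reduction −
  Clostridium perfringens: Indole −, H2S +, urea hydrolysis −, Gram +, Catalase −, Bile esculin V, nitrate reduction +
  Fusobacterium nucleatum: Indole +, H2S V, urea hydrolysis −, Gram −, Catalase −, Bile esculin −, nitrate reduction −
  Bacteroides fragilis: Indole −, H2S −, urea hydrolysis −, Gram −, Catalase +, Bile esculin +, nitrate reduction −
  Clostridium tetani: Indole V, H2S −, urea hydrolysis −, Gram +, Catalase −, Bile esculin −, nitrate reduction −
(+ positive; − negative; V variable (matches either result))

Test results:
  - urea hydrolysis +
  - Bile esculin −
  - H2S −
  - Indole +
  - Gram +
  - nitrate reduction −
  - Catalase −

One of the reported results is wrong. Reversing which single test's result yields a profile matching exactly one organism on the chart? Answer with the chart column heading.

As reported, no row in the chart matches all 7 reactions.
Reversing H2S → still no organism matches.
Reversing Bile esculin → still no organism matches.
Reversing nitrate reduction → still no organism matches.
Reversing Gram → still no organism matches.
Reversing Catalase → still no organism matches.
Reversing Indole → still no organism matches.
Reversing urea hydrolysis (to −) → unique match: Clostridium tetani.

urea hydrolysis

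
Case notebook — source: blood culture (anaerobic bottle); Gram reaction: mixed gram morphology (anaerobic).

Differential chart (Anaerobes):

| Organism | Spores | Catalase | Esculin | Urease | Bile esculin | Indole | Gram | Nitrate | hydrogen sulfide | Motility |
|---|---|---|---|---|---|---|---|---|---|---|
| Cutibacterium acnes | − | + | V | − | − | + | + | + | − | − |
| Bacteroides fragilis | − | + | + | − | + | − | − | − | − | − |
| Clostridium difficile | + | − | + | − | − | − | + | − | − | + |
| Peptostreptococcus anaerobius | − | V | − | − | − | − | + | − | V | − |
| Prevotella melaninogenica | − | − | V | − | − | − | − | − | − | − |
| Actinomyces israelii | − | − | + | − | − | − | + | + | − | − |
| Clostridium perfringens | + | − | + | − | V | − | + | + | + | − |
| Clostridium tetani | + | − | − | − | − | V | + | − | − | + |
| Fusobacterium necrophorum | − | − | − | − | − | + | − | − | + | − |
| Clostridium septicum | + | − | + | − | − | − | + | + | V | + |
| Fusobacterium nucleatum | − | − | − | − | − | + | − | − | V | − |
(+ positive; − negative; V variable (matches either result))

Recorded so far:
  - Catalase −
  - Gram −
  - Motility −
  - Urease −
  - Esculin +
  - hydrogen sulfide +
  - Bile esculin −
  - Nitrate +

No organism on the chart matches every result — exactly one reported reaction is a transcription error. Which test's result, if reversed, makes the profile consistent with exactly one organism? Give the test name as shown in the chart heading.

Gram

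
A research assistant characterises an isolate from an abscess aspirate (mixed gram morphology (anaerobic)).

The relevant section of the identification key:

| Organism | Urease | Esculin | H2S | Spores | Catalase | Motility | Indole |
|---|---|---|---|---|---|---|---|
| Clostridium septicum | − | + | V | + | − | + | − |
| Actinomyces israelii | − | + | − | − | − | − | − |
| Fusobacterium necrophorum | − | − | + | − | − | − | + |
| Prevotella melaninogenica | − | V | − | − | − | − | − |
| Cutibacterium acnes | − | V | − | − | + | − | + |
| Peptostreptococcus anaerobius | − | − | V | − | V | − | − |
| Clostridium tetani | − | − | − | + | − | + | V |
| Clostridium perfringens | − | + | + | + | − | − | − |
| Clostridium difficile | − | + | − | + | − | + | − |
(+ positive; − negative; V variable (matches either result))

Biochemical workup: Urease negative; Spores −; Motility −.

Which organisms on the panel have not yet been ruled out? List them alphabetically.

Actinomyces israelii, Cutibacterium acnes, Fusobacterium necrophorum, Peptostreptococcus anaerobius, Prevotella melaninogenica

Spores −: excludes Clostridium septicum, Clostridium tetani, Clostridium perfringens, Clostridium difficile — 5 left.
Motility −: all 5 remaining candidates are consistent.
Urease −: all 5 remaining candidates are consistent.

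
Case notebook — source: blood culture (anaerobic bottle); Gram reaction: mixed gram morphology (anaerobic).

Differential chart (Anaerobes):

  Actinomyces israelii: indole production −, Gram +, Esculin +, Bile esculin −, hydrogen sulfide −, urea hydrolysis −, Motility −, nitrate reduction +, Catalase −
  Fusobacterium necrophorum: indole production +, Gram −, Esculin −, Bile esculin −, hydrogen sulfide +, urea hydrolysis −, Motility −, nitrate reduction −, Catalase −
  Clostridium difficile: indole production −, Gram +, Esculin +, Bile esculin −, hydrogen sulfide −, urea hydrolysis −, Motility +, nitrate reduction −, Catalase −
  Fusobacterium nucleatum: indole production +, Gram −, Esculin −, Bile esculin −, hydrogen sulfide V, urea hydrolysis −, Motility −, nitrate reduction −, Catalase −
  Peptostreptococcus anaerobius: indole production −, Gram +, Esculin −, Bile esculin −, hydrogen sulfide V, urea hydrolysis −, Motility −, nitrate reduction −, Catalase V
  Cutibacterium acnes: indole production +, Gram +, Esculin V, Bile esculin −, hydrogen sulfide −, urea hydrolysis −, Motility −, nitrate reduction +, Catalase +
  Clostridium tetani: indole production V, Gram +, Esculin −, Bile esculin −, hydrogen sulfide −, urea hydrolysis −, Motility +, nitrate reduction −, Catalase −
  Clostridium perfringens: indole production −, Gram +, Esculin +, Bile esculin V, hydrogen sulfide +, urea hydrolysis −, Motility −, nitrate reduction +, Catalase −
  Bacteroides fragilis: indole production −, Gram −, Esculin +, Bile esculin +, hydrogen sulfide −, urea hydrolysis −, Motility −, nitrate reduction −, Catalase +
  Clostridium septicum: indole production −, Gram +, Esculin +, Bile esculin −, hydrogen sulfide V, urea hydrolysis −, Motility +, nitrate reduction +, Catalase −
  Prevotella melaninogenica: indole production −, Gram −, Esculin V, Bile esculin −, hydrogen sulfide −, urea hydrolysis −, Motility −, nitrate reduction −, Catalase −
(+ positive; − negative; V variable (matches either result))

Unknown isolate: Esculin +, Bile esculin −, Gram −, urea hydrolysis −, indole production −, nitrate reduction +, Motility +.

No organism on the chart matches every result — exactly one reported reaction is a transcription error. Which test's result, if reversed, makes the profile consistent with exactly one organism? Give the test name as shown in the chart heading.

Gram

As reported, no row in the chart matches all 7 reactions.
Reversing Bile esculin → still no organism matches.
Reversing nitrate reduction → still no organism matches.
Reversing indole production → still no organism matches.
Reversing Gram (to +) → unique match: Clostridium septicum.
Reversing Motility → still no organism matches.
Reversing Esculin → still no organism matches.
Reversing urea hydrolysis → still no organism matches.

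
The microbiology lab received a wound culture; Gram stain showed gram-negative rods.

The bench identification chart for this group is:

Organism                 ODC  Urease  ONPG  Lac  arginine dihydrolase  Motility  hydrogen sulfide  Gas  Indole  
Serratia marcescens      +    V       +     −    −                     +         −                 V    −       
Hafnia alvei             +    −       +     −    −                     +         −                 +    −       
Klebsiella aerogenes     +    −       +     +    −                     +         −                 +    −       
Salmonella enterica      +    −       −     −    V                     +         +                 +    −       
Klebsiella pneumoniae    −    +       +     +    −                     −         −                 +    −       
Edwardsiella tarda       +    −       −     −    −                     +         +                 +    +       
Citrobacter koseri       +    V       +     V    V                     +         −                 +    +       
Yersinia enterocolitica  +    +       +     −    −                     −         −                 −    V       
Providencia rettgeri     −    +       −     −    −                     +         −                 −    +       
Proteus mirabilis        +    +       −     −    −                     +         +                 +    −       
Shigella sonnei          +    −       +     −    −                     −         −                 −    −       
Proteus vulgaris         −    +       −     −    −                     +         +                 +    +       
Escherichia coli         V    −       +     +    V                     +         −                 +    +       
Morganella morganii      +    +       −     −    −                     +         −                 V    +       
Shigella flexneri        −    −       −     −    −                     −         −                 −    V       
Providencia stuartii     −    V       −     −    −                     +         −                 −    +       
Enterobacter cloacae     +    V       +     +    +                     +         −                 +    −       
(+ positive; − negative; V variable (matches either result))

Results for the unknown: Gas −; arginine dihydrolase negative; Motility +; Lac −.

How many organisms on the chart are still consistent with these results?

Lac −: excludes Klebsiella aerogenes, Klebsiella pneumoniae, Escherichia coli, Enterobacter cloacae — 13 left.
Motility +: excludes Yersinia enterocolitica, Shigella sonnei, Shigella flexneri — 10 left.
arginine dihydrolase −: all 10 remaining candidates are consistent.
Gas −: excludes 6 organisms — 4 left.
Still consistent: Morganella morganii, Providencia rettgeri, Providencia stuartii, Serratia marcescens.

4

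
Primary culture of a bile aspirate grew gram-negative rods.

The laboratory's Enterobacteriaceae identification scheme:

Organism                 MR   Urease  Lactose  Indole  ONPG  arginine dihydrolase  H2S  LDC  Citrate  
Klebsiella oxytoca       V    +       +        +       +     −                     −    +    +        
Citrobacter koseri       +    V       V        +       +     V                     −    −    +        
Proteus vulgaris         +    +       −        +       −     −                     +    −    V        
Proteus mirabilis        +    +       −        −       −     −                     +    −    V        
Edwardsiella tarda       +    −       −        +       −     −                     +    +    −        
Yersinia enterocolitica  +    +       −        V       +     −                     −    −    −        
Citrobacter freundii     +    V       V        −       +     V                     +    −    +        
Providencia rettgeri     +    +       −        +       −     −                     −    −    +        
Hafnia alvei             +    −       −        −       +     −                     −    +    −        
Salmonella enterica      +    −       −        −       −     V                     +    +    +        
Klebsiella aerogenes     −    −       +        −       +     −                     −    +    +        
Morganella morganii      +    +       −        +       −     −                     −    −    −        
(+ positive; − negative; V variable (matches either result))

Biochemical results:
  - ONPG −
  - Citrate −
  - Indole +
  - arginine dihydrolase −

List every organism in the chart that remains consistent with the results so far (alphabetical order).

Edwardsiella tarda, Morganella morganii, Proteus vulgaris

arginine dihydrolase −: all 12 remaining candidates are consistent.
ONPG −: excludes 6 organisms — 6 left.
Indole +: excludes Proteus mirabilis, Salmonella enterica — 4 left.
Citrate −: excludes Providencia rettgeri — 3 left.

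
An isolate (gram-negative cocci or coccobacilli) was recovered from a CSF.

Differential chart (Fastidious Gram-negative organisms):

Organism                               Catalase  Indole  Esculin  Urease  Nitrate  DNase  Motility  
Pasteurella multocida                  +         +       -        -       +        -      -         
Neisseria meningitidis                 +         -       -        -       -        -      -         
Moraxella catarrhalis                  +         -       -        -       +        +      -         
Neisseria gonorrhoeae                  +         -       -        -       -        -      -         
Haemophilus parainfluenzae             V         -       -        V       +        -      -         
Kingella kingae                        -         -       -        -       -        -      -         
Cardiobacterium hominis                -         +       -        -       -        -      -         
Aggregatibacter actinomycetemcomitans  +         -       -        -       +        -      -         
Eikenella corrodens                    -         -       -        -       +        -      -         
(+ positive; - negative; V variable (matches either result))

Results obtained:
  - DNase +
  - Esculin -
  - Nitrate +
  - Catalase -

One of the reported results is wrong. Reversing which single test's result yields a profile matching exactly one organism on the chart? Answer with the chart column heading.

Catalase

As reported, no row in the chart matches all 4 reactions.
Reversing Catalase (to +) → unique match: Moraxella catarrhalis.
Reversing Esculin → still no organism matches.
Reversing DNase → 2 organisms match (not unique).
Reversing Nitrate → still no organism matches.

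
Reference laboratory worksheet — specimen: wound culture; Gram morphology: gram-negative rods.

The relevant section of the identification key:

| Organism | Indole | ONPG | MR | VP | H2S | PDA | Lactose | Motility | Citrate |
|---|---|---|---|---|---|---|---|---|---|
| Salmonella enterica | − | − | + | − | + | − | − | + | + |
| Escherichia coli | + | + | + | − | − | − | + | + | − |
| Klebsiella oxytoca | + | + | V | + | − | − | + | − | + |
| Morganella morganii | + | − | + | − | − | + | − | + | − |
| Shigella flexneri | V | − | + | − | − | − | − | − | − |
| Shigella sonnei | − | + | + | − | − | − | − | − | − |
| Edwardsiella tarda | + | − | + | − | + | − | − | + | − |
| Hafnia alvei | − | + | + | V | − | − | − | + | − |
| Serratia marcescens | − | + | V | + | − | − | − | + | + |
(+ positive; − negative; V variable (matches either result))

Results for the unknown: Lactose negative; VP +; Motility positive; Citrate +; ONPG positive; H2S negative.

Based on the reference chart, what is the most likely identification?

Serratia marcescens

H2S −: excludes Salmonella enterica, Edwardsiella tarda — 7 left.
ONPG +: excludes Morganella morganii, Shigella flexneri — 5 left.
Lactose −: excludes Escherichia coli, Klebsiella oxytoca — 3 left.
VP +: excludes Shigella sonnei — 2 left.
Citrate +: excludes Hafnia alvei — 1 left.
Motility +: the one remaining candidate is consistent.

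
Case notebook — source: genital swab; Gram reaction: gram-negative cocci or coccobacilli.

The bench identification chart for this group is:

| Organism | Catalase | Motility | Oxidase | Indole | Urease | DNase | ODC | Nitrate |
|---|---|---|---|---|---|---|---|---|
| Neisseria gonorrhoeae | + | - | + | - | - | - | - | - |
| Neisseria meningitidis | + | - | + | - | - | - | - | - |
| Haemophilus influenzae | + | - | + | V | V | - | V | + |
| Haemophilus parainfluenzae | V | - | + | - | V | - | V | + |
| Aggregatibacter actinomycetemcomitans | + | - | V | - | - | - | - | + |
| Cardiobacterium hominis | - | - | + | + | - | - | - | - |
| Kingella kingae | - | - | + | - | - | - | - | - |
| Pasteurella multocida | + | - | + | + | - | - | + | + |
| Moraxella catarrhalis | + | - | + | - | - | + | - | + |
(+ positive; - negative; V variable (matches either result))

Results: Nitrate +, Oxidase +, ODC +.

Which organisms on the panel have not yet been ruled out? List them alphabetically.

Haemophilus influenzae, Haemophilus parainfluenzae, Pasteurella multocida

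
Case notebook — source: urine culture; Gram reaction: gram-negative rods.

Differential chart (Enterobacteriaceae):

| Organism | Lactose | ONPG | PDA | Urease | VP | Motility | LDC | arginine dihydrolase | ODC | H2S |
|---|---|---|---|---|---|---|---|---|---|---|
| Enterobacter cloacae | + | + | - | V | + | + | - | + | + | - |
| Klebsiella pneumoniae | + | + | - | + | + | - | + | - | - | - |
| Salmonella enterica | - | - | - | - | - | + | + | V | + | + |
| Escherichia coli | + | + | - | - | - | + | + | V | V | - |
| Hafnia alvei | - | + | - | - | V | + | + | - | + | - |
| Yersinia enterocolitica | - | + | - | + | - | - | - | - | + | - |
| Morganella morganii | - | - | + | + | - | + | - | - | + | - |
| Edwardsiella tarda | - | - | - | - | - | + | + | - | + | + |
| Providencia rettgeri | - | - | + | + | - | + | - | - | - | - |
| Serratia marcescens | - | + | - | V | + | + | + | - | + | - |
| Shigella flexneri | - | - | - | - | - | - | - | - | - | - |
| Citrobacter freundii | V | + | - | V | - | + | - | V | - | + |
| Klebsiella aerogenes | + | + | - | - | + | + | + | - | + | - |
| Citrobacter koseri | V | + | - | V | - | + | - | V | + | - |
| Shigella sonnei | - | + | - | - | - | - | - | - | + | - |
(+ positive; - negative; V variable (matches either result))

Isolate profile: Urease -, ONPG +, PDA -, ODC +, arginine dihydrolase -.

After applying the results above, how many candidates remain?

6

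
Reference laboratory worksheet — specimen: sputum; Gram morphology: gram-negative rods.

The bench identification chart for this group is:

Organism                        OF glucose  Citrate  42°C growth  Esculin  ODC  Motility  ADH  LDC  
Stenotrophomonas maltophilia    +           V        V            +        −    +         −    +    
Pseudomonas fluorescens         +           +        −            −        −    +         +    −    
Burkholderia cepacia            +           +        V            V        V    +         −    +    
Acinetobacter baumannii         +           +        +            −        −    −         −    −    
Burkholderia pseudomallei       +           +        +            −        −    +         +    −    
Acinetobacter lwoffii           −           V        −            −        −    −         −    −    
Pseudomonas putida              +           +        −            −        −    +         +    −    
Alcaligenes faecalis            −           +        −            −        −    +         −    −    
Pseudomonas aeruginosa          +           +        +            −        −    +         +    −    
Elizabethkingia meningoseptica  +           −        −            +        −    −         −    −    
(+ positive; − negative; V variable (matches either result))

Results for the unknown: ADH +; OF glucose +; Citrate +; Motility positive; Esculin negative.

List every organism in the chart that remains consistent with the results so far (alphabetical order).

Burkholderia pseudomallei, Pseudomonas aeruginosa, Pseudomonas fluorescens, Pseudomonas putida

OF glucose +: excludes Acinetobacter lwoffii, Alcaligenes faecalis — 8 left.
Citrate +: excludes Elizabethkingia meningoseptica — 7 left.
Motility +: excludes Acinetobacter baumannii — 6 left.
Esculin −: excludes Stenotrophomonas maltophilia — 5 left.
ADH +: excludes Burkholderia cepacia — 4 left.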